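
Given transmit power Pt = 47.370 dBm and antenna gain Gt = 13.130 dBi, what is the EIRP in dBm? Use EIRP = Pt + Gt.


EIRP = Pt + Gt = 47.370 + 13.130 = 60.50 dBm

60.50 dBm


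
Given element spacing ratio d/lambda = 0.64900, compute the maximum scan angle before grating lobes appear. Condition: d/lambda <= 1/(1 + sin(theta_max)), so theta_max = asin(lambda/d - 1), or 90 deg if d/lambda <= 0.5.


lambda/d - 1 = 1/0.64900 - 1 = 0.5408320
theta_max = asin(0.5408320) = 32.74 deg

32.74 deg


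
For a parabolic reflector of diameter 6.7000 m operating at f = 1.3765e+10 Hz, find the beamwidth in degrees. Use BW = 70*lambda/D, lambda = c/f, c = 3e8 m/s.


lambda = c / f = 3.0000e+08 / 1.3765e+10 = 0.02179441 m
BW = 70 * 0.02179441 / 6.7000 = 0.2277 deg

0.2277 deg


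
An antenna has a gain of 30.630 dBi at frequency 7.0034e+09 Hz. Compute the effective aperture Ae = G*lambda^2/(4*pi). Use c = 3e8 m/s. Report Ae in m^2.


lambda = c / f = 3.0000e+08 / 7.0034e+09 = 0.04283634 m
G_linear = 10^(30.630/10) = 1156.112
Ae = G_linear * lambda^2 / (4*pi) = 1156.112 * 0.04283634^2 / (4*pi) = 0.1688 m^2

0.1688 m^2


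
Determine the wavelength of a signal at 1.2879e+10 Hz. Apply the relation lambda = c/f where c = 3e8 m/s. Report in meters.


lambda = c / f = 3.0000e+08 / 1.2879e+10 = 0.02329 m

0.02329 m


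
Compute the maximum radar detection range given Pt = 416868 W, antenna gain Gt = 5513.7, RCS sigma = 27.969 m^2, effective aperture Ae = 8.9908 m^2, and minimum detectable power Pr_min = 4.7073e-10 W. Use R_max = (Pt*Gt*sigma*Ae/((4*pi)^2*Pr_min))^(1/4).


R^4 = 416868*5513.7*27.969*8.9908 / ((4*pi)^2 * 4.7073e-10) = 7.775447e+18
R_max = 7.775447e+18^0.25 = 52806 m

52806 m


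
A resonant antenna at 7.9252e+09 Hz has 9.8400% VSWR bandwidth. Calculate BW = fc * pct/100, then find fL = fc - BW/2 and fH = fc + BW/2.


BW = 7.9252e+09 * 9.8400/100 = 7.798397e+08 Hz
fL = 7.9252e+09 - 7.798397e+08/2 = 7.535e+09 Hz
fH = 7.9252e+09 + 7.798397e+08/2 = 8.315e+09 Hz

BW=7.798e+08 Hz, fL=7.535e+09 Hz, fH=8.315e+09 Hz


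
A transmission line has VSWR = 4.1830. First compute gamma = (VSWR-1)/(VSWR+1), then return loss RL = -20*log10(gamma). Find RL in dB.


gamma = (4.1830 - 1) / (4.1830 + 1) = 0.6141231
RL = -20 * log10(0.6141231) = 4.235 dB

4.235 dB


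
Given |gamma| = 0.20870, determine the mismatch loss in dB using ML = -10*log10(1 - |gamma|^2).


ML = -10 * log10(1 - 0.20870^2) = -10 * log10(0.95644431) = 0.1934 dB

0.1934 dB


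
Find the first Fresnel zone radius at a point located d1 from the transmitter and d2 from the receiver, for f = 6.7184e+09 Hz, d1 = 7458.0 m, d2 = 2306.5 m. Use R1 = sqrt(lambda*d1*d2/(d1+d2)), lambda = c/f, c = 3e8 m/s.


lambda = c / f = 3.0000e+08 / 6.7184e+09 = 0.04465349 m
R1 = sqrt(0.04465349 * 7458.0 * 2306.5 / (7458.0 + 2306.5)) = 8.869 m

8.869 m


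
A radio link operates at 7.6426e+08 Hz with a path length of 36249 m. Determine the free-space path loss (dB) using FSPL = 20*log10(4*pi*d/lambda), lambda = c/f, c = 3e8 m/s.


lambda = c / f = 3.0000e+08 / 7.6426e+08 = 0.3925366 m
FSPL = 20 * log10(4*pi*36249/0.3925366) = 121.3 dB

121.3 dB


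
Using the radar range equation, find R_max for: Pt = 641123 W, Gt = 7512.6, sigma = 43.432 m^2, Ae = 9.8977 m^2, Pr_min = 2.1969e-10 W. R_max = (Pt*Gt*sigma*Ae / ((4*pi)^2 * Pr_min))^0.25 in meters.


R^4 = 641123*7512.6*43.432*9.8977 / ((4*pi)^2 * 2.1969e-10) = 5.968232e+19
R_max = 5.968232e+19^0.25 = 87894 m

87894 m


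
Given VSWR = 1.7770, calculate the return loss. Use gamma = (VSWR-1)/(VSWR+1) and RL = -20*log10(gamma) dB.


gamma = (1.7770 - 1) / (1.7770 + 1) = 0.2797983
RL = -20 * log10(0.2797983) = 11.06 dB

11.06 dB


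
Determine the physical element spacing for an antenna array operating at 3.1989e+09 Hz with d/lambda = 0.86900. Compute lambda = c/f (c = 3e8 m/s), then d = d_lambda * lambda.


lambda = c / f = 3.0000e+08 / 3.1989e+09 = 0.09378224 m
d = 0.86900 * 0.09378224 = 0.08150 m

0.08150 m


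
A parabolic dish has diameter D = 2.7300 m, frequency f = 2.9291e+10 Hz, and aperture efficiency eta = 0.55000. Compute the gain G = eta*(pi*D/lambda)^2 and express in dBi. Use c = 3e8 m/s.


lambda = c / f = 3.0000e+08 / 2.9291e+10 = 0.01024205 m
G_linear = 0.55000 * (pi * 2.7300 / 0.01024205)^2 = 385668.3
G_dBi = 10 * log10(385668.3) = 55.86 dBi

55.86 dBi


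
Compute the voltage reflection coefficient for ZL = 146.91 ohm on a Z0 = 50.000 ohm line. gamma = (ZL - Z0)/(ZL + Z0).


gamma = (146.91 - 50.000) / (146.91 + 50.000) = 0.4922

0.4922


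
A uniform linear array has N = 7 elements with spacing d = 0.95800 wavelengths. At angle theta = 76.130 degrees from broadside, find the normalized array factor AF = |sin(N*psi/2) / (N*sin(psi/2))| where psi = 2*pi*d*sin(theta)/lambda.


psi = 2*pi*0.95800*sin(76.130 deg) = 5.843782 rad
AF = |sin(7*5.843782/2) / (7*sin(5.843782/2))| = 0.6551

0.6551


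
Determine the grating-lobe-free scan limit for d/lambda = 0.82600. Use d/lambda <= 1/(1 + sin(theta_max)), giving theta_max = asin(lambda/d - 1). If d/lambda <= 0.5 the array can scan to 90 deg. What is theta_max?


lambda/d - 1 = 1/0.82600 - 1 = 0.2106538
theta_max = asin(0.2106538) = 12.16 deg

12.16 deg


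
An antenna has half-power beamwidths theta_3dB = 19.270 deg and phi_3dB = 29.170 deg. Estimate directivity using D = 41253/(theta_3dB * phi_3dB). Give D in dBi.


D_linear = 41253 / (19.270 * 29.170) = 73.39009
D_dBi = 10 * log10(73.39009) = 18.66 dBi

18.66 dBi


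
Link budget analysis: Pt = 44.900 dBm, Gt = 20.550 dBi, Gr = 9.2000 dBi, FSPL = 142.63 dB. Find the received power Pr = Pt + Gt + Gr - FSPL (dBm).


Pr = 44.900 + 20.550 + 9.2000 - 142.63 = -67.98 dBm

-67.98 dBm


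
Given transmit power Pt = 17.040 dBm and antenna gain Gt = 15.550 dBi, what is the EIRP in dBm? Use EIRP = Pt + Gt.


EIRP = Pt + Gt = 17.040 + 15.550 = 32.59 dBm

32.59 dBm


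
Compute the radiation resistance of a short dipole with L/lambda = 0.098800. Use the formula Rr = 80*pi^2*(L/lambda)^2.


Rr = 80 * pi^2 * (0.098800)^2 = 80 * 9.869604 * 9.761440e-03 = 7.707 ohm

7.707 ohm


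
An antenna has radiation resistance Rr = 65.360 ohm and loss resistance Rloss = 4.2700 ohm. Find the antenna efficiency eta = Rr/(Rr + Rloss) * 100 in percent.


eta = 65.360 / (65.360 + 4.2700) * 100 = 93.87%

93.87%


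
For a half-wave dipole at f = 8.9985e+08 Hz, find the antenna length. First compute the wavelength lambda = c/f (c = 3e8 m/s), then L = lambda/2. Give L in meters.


lambda = c / f = 3.0000e+08 / 8.9985e+08 = 0.3333889 m
L = lambda / 2 = 0.3333889 / 2 = 0.1667 m

0.1667 m


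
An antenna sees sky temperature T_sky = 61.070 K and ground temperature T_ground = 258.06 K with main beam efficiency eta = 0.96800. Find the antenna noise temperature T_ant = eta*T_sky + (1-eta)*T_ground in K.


T_ant = 0.96800 * 61.070 + (1 - 0.96800) * 258.06 = 67.37 K

67.37 K


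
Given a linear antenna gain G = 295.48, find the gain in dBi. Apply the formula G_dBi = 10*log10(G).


G_dBi = 10 * log10(295.48) = 24.71 dBi

24.71 dBi


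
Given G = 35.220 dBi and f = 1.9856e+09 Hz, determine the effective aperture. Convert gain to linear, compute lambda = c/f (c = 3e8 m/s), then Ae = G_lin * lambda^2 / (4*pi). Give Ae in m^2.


lambda = c / f = 3.0000e+08 / 1.9856e+09 = 0.1510878 m
G_linear = 10^(35.220/10) = 3326.596
Ae = G_linear * lambda^2 / (4*pi) = 3326.596 * 0.1510878^2 / (4*pi) = 6.043 m^2

6.043 m^2


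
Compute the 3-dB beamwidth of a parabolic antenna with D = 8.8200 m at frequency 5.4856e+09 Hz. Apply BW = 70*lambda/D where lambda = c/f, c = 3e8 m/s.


lambda = c / f = 3.0000e+08 / 5.4856e+09 = 0.05468864 m
BW = 70 * 0.05468864 / 8.8200 = 0.4340 deg

0.4340 deg


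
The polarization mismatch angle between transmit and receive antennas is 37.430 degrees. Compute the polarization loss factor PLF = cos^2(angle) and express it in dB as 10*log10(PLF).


PLF_linear = cos^2(37.430 deg) = 0.6305892
PLF_dB = 10 * log10(0.6305892) = -2.003 dB

-2.003 dB


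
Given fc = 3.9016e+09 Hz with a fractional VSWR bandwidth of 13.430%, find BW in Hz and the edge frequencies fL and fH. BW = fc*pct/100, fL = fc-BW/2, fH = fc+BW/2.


BW = 3.9016e+09 * 13.430/100 = 5.239849e+08 Hz
fL = 3.9016e+09 - 5.239849e+08/2 = 3.640e+09 Hz
fH = 3.9016e+09 + 5.239849e+08/2 = 4.164e+09 Hz

BW=5.240e+08 Hz, fL=3.640e+09 Hz, fH=4.164e+09 Hz


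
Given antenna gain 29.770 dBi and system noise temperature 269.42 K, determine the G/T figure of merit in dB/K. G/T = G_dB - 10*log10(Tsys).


G/T = 29.770 - 10*log10(269.42) = 29.770 - 24.30430 = 5.466 dB/K

5.466 dB/K


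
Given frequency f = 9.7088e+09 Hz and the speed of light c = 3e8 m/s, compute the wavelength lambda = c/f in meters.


lambda = c / f = 3.0000e+08 / 9.7088e+09 = 0.03090 m

0.03090 m


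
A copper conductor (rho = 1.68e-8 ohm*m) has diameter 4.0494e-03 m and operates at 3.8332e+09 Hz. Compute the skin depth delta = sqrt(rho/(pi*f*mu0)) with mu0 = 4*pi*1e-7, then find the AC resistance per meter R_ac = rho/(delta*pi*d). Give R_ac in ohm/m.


delta = sqrt(1.68e-8 / (pi * 3.8332e+09 * 4*pi*1e-7)) = 1.053644e-06 m
R_ac = 1.68e-8 / (1.053644e-06 * pi * 4.0494e-03) = 1.253 ohm/m

1.253 ohm/m


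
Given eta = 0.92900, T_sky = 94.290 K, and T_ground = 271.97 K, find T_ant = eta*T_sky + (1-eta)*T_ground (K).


T_ant = 0.92900 * 94.290 + (1 - 0.92900) * 271.97 = 106.9 K

106.9 K


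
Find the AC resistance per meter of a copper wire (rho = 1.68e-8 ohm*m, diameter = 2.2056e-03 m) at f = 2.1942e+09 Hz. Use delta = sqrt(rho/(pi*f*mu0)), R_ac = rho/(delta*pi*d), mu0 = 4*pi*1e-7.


delta = sqrt(1.68e-8 / (pi * 2.1942e+09 * 4*pi*1e-7)) = 1.392633e-06 m
R_ac = 1.68e-8 / (1.392633e-06 * pi * 2.2056e-03) = 1.741 ohm/m

1.741 ohm/m


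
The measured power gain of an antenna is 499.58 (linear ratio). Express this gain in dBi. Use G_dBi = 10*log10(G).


G_dBi = 10 * log10(499.58) = 26.99 dBi

26.99 dBi


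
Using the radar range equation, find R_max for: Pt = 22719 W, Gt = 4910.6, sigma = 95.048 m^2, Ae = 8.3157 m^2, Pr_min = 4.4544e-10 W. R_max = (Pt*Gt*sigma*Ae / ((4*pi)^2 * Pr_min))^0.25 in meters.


R^4 = 22719*4910.6*95.048*8.3157 / ((4*pi)^2 * 4.4544e-10) = 1.253593e+18
R_max = 1.253593e+18^0.25 = 33461 m

33461 m


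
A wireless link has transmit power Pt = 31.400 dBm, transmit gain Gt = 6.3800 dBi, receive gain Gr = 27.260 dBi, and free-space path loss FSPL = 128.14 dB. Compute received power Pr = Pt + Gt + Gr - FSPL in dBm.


Pr = 31.400 + 6.3800 + 27.260 - 128.14 = -63.10 dBm

-63.10 dBm


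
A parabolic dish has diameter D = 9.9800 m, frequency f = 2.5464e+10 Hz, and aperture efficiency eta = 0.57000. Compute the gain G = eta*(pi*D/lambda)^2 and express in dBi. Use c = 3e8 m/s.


lambda = c / f = 3.0000e+08 / 2.5464e+10 = 0.01178134 m
G_linear = 0.57000 * (pi * 9.9800 / 0.01178134)^2 = 4.036884e+06
G_dBi = 10 * log10(4.036884e+06) = 66.06 dBi

66.06 dBi


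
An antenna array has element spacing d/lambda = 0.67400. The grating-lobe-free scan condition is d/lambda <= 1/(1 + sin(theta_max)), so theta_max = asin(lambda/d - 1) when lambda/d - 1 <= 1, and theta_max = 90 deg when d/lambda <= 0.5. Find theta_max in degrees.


lambda/d - 1 = 1/0.67400 - 1 = 0.4836795
theta_max = asin(0.4836795) = 28.93 deg

28.93 deg


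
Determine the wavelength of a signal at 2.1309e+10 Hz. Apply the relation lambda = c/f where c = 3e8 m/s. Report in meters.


lambda = c / f = 3.0000e+08 / 2.1309e+10 = 0.01408 m

0.01408 m


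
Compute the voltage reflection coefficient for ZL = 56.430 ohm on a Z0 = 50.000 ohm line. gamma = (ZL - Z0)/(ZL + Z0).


gamma = (56.430 - 50.000) / (56.430 + 50.000) = 0.06042

0.06042


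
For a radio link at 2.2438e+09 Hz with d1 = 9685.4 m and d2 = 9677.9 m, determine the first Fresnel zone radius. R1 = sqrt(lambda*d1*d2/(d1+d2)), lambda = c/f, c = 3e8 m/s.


lambda = c / f = 3.0000e+08 / 2.2438e+09 = 0.1337018 m
R1 = sqrt(0.1337018 * 9685.4 * 9677.9 / (9685.4 + 9677.9)) = 25.44 m

25.44 m


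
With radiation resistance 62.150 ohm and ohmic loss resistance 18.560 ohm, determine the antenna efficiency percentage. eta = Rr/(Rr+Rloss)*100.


eta = 62.150 / (62.150 + 18.560) * 100 = 77.00%

77.00%


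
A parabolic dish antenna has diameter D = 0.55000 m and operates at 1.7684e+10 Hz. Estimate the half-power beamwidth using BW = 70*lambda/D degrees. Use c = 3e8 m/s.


lambda = c / f = 3.0000e+08 / 1.7684e+10 = 0.01696449 m
BW = 70 * 0.01696449 / 0.55000 = 2.159 deg

2.159 deg


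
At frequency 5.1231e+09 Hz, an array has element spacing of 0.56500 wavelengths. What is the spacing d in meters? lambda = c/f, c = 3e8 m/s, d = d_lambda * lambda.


lambda = c / f = 3.0000e+08 / 5.1231e+09 = 0.05855829 m
d = 0.56500 * 0.05855829 = 0.03309 m

0.03309 m


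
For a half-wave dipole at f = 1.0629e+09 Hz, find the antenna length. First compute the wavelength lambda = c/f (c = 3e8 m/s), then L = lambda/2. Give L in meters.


lambda = c / f = 3.0000e+08 / 1.0629e+09 = 0.2822467 m
L = lambda / 2 = 0.2822467 / 2 = 0.1411 m

0.1411 m


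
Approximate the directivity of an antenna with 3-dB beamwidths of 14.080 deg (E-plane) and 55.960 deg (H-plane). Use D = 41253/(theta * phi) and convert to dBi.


D_linear = 41253 / (14.080 * 55.960) = 52.35705
D_dBi = 10 * log10(52.35705) = 17.19 dBi

17.19 dBi


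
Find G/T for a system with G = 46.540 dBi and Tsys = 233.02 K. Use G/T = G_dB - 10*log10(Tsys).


G/T = 46.540 - 10*log10(233.02) = 46.540 - 23.67393 = 22.87 dB/K

22.87 dB/K


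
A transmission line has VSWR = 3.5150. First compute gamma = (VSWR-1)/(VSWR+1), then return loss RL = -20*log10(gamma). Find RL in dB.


gamma = (3.5150 - 1) / (3.5150 + 1) = 0.5570321
RL = -20 * log10(0.5570321) = 5.082 dB

5.082 dB


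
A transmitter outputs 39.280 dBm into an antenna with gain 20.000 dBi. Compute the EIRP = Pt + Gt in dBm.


EIRP = Pt + Gt = 39.280 + 20.000 = 59.28 dBm

59.28 dBm


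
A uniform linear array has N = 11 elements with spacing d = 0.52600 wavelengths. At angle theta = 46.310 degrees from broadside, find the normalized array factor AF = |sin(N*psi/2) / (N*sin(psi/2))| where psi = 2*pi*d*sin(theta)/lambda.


psi = 2*pi*0.52600*sin(46.310 deg) = 2.389773 rad
AF = |sin(11*2.389773/2) / (11*sin(2.389773/2))| = 0.05335

0.05335


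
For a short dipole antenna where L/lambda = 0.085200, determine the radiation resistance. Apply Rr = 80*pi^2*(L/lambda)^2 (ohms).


Rr = 80 * pi^2 * (0.085200)^2 = 80 * 9.869604 * 7.259040e-03 = 5.732 ohm

5.732 ohm


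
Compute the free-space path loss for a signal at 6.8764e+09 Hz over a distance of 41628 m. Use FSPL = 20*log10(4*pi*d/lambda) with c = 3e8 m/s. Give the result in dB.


lambda = c / f = 3.0000e+08 / 6.8764e+09 = 0.04362748 m
FSPL = 20 * log10(4*pi*41628/0.04362748) = 141.6 dB

141.6 dB


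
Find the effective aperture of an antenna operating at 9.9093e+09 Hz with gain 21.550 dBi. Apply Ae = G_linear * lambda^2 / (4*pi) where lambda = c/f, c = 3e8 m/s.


lambda = c / f = 3.0000e+08 / 9.9093e+09 = 0.03027459 m
G_linear = 10^(21.550/10) = 142.8894
Ae = G_linear * lambda^2 / (4*pi) = 142.8894 * 0.03027459^2 / (4*pi) = 0.01042 m^2

0.01042 m^2


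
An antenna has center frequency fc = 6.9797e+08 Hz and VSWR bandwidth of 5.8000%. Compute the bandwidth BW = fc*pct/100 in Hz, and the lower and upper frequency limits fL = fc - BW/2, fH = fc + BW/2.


BW = 6.9797e+08 * 5.8000/100 = 4.048226e+07 Hz
fL = 6.9797e+08 - 4.048226e+07/2 = 6.777e+08 Hz
fH = 6.9797e+08 + 4.048226e+07/2 = 7.182e+08 Hz

BW=4.048e+07 Hz, fL=6.777e+08 Hz, fH=7.182e+08 Hz


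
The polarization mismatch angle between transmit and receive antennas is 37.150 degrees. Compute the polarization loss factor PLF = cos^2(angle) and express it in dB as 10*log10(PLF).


PLF_linear = cos^2(37.150 deg) = 0.6353002
PLF_dB = 10 * log10(0.6353002) = -1.970 dB

-1.970 dB


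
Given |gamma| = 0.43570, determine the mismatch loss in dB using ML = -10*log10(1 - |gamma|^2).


ML = -10 * log10(1 - 0.43570^2) = -10 * log10(0.81016551) = 0.9143 dB

0.9143 dB


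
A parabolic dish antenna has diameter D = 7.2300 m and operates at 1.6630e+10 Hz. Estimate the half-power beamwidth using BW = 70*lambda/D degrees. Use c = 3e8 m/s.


lambda = c / f = 3.0000e+08 / 1.6630e+10 = 0.01803969 m
BW = 70 * 0.01803969 / 7.2300 = 0.1747 deg

0.1747 deg


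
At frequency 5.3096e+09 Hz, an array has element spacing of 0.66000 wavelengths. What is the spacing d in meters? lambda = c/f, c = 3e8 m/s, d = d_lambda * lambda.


lambda = c / f = 3.0000e+08 / 5.3096e+09 = 0.05650143 m
d = 0.66000 * 0.05650143 = 0.03729 m

0.03729 m


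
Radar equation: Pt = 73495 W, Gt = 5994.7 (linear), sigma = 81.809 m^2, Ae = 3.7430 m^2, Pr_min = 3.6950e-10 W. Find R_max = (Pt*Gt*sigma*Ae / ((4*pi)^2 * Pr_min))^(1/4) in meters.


R^4 = 73495*5994.7*81.809*3.7430 / ((4*pi)^2 * 3.6950e-10) = 2.312129e+18
R_max = 2.312129e+18^0.25 = 38994 m

38994 m


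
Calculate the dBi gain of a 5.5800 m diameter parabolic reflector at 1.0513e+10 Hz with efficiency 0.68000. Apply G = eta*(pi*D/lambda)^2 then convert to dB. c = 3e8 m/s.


lambda = c / f = 3.0000e+08 / 1.0513e+10 = 0.02853610 m
G_linear = 0.68000 * (pi * 5.5800 / 0.02853610)^2 = 256618.4
G_dBi = 10 * log10(256618.4) = 54.09 dBi

54.09 dBi


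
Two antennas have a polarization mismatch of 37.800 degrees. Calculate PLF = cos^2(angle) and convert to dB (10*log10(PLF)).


PLF_linear = cos^2(37.800 deg) = 0.6243449
PLF_dB = 10 * log10(0.6243449) = -2.046 dB

-2.046 dB


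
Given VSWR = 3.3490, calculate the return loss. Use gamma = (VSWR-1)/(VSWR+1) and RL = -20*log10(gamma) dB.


gamma = (3.3490 - 1) / (3.3490 + 1) = 0.5401242
RL = -20 * log10(0.5401242) = 5.350 dB

5.350 dB


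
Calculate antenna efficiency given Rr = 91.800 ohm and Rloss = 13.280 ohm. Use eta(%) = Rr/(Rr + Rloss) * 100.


eta = 91.800 / (91.800 + 13.280) * 100 = 87.36%

87.36%


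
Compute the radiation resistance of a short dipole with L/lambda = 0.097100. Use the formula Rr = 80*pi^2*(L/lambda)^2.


Rr = 80 * pi^2 * (0.097100)^2 = 80 * 9.869604 * 9.428410e-03 = 7.444 ohm

7.444 ohm


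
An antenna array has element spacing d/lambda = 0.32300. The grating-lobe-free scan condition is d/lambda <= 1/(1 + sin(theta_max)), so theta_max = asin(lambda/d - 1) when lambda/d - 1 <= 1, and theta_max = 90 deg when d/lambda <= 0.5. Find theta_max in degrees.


lambda/d - 1 = 1/0.32300 - 1 = 2.095975 >= 1
d/lambda <= 0.5, so the array can scan to endfire without grating lobes: theta_max = 90 deg

90 deg


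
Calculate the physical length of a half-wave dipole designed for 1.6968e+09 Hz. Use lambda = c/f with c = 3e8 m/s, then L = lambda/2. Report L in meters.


lambda = c / f = 3.0000e+08 / 1.6968e+09 = 0.1768034 m
L = lambda / 2 = 0.1768034 / 2 = 0.08840 m

0.08840 m


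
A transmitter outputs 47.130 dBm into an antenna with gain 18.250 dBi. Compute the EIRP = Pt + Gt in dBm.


EIRP = Pt + Gt = 47.130 + 18.250 = 65.38 dBm

65.38 dBm


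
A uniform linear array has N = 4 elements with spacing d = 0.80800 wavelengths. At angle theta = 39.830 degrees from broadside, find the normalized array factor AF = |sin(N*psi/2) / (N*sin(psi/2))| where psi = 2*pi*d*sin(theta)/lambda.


psi = 2*pi*0.80800*sin(39.830 deg) = 3.251760 rad
AF = |sin(4*3.251760/2) / (4*sin(3.251760/2))| = 0.05472

0.05472


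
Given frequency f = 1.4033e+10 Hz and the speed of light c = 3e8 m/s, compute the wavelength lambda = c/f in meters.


lambda = c / f = 3.0000e+08 / 1.4033e+10 = 0.02138 m

0.02138 m


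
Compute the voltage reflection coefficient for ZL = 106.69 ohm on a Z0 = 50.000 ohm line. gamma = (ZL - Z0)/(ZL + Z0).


gamma = (106.69 - 50.000) / (106.69 + 50.000) = 0.3618

0.3618


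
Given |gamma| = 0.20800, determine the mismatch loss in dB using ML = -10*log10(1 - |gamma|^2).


ML = -10 * log10(1 - 0.20800^2) = -10 * log10(0.956736) = 0.1921 dB

0.1921 dB


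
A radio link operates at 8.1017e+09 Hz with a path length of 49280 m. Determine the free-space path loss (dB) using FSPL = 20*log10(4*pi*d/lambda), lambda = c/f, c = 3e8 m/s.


lambda = c / f = 3.0000e+08 / 8.1017e+09 = 0.03702927 m
FSPL = 20 * log10(4*pi*49280/0.03702927) = 144.5 dB

144.5 dB


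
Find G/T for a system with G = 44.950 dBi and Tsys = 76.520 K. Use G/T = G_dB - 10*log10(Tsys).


G/T = 44.950 - 10*log10(76.520) = 44.950 - 18.83775 = 26.11 dB/K

26.11 dB/K


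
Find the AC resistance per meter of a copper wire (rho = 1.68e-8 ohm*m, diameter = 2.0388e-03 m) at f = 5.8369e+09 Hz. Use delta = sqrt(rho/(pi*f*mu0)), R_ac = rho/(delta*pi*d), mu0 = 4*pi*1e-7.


delta = sqrt(1.68e-8 / (pi * 5.8369e+09 * 4*pi*1e-7)) = 8.538541e-07 m
R_ac = 1.68e-8 / (8.538541e-07 * pi * 2.0388e-03) = 3.072 ohm/m

3.072 ohm/m


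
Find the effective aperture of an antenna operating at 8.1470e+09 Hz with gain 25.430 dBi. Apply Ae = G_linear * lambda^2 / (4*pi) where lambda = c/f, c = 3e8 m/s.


lambda = c / f = 3.0000e+08 / 8.1470e+09 = 0.03682337 m
G_linear = 10^(25.430/10) = 349.1403
Ae = G_linear * lambda^2 / (4*pi) = 349.1403 * 0.03682337^2 / (4*pi) = 0.03767 m^2

0.03767 m^2


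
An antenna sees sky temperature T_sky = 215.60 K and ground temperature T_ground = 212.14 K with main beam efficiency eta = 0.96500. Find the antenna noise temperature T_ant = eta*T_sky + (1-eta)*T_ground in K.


T_ant = 0.96500 * 215.60 + (1 - 0.96500) * 212.14 = 215.5 K

215.5 K


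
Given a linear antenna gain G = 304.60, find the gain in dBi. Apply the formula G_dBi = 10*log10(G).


G_dBi = 10 * log10(304.60) = 24.84 dBi

24.84 dBi


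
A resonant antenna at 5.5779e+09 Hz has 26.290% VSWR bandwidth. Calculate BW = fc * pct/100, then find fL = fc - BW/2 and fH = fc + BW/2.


BW = 5.5779e+09 * 26.290/100 = 1.466430e+09 Hz
fL = 5.5779e+09 - 1.466430e+09/2 = 4.845e+09 Hz
fH = 5.5779e+09 + 1.466430e+09/2 = 6.311e+09 Hz

BW=1.466e+09 Hz, fL=4.845e+09 Hz, fH=6.311e+09 Hz


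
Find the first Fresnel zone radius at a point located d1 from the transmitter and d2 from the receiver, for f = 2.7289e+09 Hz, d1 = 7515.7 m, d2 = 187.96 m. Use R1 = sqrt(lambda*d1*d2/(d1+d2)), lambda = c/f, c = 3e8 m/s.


lambda = c / f = 3.0000e+08 / 2.7289e+09 = 0.1099344 m
R1 = sqrt(0.1099344 * 7515.7 * 187.96 / (7515.7 + 187.96)) = 4.490 m

4.490 m


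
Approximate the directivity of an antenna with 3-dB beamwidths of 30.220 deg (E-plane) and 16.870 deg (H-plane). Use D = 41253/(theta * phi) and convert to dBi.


D_linear = 41253 / (30.220 * 16.870) = 80.91816
D_dBi = 10 * log10(80.91816) = 19.08 dBi

19.08 dBi


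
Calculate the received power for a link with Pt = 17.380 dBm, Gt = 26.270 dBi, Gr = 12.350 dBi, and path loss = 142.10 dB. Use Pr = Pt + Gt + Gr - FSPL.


Pr = 17.380 + 26.270 + 12.350 - 142.10 = -86.10 dBm

-86.10 dBm


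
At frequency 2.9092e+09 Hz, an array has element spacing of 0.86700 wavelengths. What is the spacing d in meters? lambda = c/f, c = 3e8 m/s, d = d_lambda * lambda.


lambda = c / f = 3.0000e+08 / 2.9092e+09 = 0.1031211 m
d = 0.86700 * 0.1031211 = 0.08941 m

0.08941 m


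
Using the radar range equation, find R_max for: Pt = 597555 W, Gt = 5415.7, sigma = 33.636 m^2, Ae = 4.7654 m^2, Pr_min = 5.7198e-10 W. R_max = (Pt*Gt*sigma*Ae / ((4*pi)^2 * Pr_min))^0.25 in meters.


R^4 = 597555*5415.7*33.636*4.7654 / ((4*pi)^2 * 5.7198e-10) = 5.742958e+18
R_max = 5.742958e+18^0.25 = 48954 m

48954 m


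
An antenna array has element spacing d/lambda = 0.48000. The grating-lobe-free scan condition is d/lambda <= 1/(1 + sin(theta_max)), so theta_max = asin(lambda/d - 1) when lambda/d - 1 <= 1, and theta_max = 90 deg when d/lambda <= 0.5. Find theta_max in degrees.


lambda/d - 1 = 1/0.48000 - 1 = 1.083333 >= 1
d/lambda <= 0.5, so the array can scan to endfire without grating lobes: theta_max = 90 deg

90 deg


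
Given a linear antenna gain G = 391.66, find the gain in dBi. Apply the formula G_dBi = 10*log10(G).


G_dBi = 10 * log10(391.66) = 25.93 dBi

25.93 dBi


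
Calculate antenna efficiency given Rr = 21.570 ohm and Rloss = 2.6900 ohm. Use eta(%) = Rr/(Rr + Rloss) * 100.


eta = 21.570 / (21.570 + 2.6900) * 100 = 88.91%

88.91%


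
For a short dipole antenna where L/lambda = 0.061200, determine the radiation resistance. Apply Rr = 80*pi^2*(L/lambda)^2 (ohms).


Rr = 80 * pi^2 * (0.061200)^2 = 80 * 9.869604 * 3.745440e-03 = 2.957 ohm

2.957 ohm


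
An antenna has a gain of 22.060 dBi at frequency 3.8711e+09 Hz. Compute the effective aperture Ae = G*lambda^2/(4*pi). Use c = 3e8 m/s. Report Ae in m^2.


lambda = c / f = 3.0000e+08 / 3.8711e+09 = 0.07749735 m
G_linear = 10^(22.060/10) = 160.6941
Ae = G_linear * lambda^2 / (4*pi) = 160.6941 * 0.07749735^2 / (4*pi) = 0.07680 m^2

0.07680 m^2


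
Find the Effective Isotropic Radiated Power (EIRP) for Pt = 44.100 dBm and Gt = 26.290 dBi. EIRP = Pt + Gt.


EIRP = Pt + Gt = 44.100 + 26.290 = 70.39 dBm

70.39 dBm


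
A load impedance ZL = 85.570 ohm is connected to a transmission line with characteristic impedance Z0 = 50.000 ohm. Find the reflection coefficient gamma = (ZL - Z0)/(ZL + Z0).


gamma = (85.570 - 50.000) / (85.570 + 50.000) = 0.2624

0.2624


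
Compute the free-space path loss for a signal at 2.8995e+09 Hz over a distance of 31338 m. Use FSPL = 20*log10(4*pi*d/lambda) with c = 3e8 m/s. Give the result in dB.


lambda = c / f = 3.0000e+08 / 2.8995e+09 = 0.1034661 m
FSPL = 20 * log10(4*pi*31338/0.1034661) = 131.6 dB

131.6 dB


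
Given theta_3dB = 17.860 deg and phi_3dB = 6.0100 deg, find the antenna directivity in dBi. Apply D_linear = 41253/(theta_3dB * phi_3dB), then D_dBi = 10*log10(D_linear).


D_linear = 41253 / (17.860 * 6.0100) = 384.3259
D_dBi = 10 * log10(384.3259) = 25.85 dBi

25.85 dBi


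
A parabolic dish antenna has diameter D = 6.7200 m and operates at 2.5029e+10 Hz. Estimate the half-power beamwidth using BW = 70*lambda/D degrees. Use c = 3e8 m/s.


lambda = c / f = 3.0000e+08 / 2.5029e+10 = 0.01198610 m
BW = 70 * 0.01198610 / 6.7200 = 0.1249 deg

0.1249 deg


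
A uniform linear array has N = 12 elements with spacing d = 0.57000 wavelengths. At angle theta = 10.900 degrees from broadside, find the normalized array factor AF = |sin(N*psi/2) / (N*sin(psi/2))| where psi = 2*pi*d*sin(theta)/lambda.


psi = 2*pi*0.57000*sin(10.900 deg) = 0.6772294 rad
AF = |sin(12*0.6772294/2) / (12*sin(0.6772294/2))| = 0.1999

0.1999


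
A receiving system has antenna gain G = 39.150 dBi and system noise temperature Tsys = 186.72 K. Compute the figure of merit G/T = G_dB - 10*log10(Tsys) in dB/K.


G/T = 39.150 - 10*log10(186.72) = 39.150 - 22.71191 = 16.44 dB/K

16.44 dB/K


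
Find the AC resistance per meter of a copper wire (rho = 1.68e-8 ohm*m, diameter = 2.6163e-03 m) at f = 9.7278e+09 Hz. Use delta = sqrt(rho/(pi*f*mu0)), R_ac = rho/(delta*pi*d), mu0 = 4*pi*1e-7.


delta = sqrt(1.68e-8 / (pi * 9.7278e+09 * 4*pi*1e-7)) = 6.614050e-07 m
R_ac = 1.68e-8 / (6.614050e-07 * pi * 2.6163e-03) = 3.090 ohm/m

3.090 ohm/m


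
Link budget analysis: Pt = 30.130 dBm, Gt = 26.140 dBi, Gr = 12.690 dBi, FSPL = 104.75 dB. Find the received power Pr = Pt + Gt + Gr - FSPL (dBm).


Pr = 30.130 + 26.140 + 12.690 - 104.75 = -35.79 dBm

-35.79 dBm


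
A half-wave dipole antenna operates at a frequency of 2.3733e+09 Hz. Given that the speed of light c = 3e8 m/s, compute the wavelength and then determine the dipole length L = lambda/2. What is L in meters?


lambda = c / f = 3.0000e+08 / 2.3733e+09 = 0.1264063 m
L = lambda / 2 = 0.1264063 / 2 = 0.06320 m

0.06320 m


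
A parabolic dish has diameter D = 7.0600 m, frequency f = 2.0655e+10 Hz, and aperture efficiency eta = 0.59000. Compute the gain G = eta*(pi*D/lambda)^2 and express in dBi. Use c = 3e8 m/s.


lambda = c / f = 3.0000e+08 / 2.0655e+10 = 0.01452433 m
G_linear = 0.59000 * (pi * 7.0600 / 0.01452433)^2 = 1.375843e+06
G_dBi = 10 * log10(1.375843e+06) = 61.39 dBi

61.39 dBi


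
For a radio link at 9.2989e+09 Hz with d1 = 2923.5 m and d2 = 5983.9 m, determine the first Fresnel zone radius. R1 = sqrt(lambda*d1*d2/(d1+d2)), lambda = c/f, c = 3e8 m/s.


lambda = c / f = 3.0000e+08 / 9.2989e+09 = 0.03226188 m
R1 = sqrt(0.03226188 * 2923.5 * 5983.9 / (2923.5 + 5983.9)) = 7.960 m

7.960 m


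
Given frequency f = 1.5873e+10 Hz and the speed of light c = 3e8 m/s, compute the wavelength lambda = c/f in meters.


lambda = c / f = 3.0000e+08 / 1.5873e+10 = 0.01890 m

0.01890 m


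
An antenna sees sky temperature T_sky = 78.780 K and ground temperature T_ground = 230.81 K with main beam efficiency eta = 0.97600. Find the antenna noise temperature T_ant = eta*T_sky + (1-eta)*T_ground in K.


T_ant = 0.97600 * 78.780 + (1 - 0.97600) * 230.81 = 82.43 K

82.43 K


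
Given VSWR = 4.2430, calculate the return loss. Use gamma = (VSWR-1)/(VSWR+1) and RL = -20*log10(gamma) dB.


gamma = (4.2430 - 1) / (4.2430 + 1) = 0.6185390
RL = -20 * log10(0.6185390) = 4.173 dB

4.173 dB


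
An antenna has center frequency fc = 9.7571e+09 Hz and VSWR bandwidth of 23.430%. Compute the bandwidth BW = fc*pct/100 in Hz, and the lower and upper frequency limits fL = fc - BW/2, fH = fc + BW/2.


BW = 9.7571e+09 * 23.430/100 = 2.286089e+09 Hz
fL = 9.7571e+09 - 2.286089e+09/2 = 8.614e+09 Hz
fH = 9.7571e+09 + 2.286089e+09/2 = 1.090e+10 Hz

BW=2.286e+09 Hz, fL=8.614e+09 Hz, fH=1.090e+10 Hz


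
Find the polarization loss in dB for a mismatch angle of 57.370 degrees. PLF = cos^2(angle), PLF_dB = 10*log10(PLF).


PLF_linear = cos^2(57.370 deg) = 0.2907494
PLF_dB = 10 * log10(0.2907494) = -5.365 dB

-5.365 dB


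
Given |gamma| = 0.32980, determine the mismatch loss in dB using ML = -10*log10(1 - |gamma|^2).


ML = -10 * log10(1 - 0.32980^2) = -10 * log10(0.89123196) = 0.5001 dB

0.5001 dB


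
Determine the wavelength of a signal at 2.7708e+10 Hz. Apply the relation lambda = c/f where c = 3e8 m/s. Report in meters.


lambda = c / f = 3.0000e+08 / 2.7708e+10 = 0.01083 m

0.01083 m


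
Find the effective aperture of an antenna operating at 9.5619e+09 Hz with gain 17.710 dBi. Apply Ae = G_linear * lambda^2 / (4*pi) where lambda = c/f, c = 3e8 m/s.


lambda = c / f = 3.0000e+08 / 9.5619e+09 = 0.03137452 m
G_linear = 10^(17.710/10) = 59.02011
Ae = G_linear * lambda^2 / (4*pi) = 59.02011 * 0.03137452^2 / (4*pi) = 4.623e-03 m^2

4.623e-03 m^2


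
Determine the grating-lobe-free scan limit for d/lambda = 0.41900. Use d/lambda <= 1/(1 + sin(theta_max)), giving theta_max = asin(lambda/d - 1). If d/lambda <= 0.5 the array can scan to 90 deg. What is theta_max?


lambda/d - 1 = 1/0.41900 - 1 = 1.386635 >= 1
d/lambda <= 0.5, so the array can scan to endfire without grating lobes: theta_max = 90 deg

90 deg


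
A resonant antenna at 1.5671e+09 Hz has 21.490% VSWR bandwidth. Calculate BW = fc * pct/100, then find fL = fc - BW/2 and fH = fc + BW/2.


BW = 1.5671e+09 * 21.490/100 = 3.367698e+08 Hz
fL = 1.5671e+09 - 3.367698e+08/2 = 1.399e+09 Hz
fH = 1.5671e+09 + 3.367698e+08/2 = 1.735e+09 Hz

BW=3.368e+08 Hz, fL=1.399e+09 Hz, fH=1.735e+09 Hz


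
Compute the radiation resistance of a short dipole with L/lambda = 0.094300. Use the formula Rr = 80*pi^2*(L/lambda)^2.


Rr = 80 * pi^2 * (0.094300)^2 = 80 * 9.869604 * 8.892490e-03 = 7.021 ohm

7.021 ohm


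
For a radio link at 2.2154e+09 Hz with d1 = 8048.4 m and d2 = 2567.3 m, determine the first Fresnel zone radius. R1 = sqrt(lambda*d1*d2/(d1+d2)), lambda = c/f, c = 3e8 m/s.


lambda = c / f = 3.0000e+08 / 2.2154e+09 = 0.1354157 m
R1 = sqrt(0.1354157 * 8048.4 * 2567.3 / (8048.4 + 2567.3)) = 16.24 m

16.24 m


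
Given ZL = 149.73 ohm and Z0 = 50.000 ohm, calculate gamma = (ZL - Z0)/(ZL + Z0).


gamma = (149.73 - 50.000) / (149.73 + 50.000) = 0.4993

0.4993


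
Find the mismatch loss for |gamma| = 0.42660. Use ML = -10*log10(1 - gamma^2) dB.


ML = -10 * log10(1 - 0.42660^2) = -10 * log10(0.81801244) = 0.8724 dB

0.8724 dB


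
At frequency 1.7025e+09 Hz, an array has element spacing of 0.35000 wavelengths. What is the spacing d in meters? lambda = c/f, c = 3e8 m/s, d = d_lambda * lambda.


lambda = c / f = 3.0000e+08 / 1.7025e+09 = 0.1762115 m
d = 0.35000 * 0.1762115 = 0.06167 m

0.06167 m


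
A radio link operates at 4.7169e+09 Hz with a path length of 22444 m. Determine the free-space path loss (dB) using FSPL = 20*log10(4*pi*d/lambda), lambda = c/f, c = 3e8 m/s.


lambda = c / f = 3.0000e+08 / 4.7169e+09 = 0.06360109 m
FSPL = 20 * log10(4*pi*22444/0.06360109) = 132.9 dB

132.9 dB


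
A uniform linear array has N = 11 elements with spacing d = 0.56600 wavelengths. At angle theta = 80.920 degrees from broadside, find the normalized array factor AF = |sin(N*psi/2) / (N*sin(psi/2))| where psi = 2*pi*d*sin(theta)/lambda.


psi = 2*pi*0.56600*sin(80.920 deg) = 3.511719 rad
AF = |sin(11*3.511719/2) / (11*sin(3.511719/2))| = 0.04147

0.04147


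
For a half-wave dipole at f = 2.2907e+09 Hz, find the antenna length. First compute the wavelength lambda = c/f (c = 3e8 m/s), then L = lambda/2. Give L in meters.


lambda = c / f = 3.0000e+08 / 2.2907e+09 = 0.1309643 m
L = lambda / 2 = 0.1309643 / 2 = 0.06548 m

0.06548 m


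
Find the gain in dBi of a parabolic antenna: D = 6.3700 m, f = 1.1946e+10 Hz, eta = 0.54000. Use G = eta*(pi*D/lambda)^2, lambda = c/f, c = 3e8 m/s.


lambda = c / f = 3.0000e+08 / 1.1946e+10 = 0.02511301 m
G_linear = 0.54000 * (pi * 6.3700 / 0.02511301)^2 = 342905.8
G_dBi = 10 * log10(342905.8) = 55.35 dBi

55.35 dBi


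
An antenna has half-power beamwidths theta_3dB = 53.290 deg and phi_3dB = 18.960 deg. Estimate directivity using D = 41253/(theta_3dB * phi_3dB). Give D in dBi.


D_linear = 41253 / (53.290 * 18.960) = 40.82926
D_dBi = 10 * log10(40.82926) = 16.11 dBi

16.11 dBi


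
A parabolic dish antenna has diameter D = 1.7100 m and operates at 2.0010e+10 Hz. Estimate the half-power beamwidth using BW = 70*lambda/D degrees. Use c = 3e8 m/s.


lambda = c / f = 3.0000e+08 / 2.0010e+10 = 0.01499250 m
BW = 70 * 0.01499250 / 1.7100 = 0.6137 deg

0.6137 deg


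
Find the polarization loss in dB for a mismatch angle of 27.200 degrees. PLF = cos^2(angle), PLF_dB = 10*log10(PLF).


PLF_linear = cos^2(27.200 deg) = 0.7910615
PLF_dB = 10 * log10(0.7910615) = -1.018 dB

-1.018 dB


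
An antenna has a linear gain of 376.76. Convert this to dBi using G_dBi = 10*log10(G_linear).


G_dBi = 10 * log10(376.76) = 25.76 dBi

25.76 dBi


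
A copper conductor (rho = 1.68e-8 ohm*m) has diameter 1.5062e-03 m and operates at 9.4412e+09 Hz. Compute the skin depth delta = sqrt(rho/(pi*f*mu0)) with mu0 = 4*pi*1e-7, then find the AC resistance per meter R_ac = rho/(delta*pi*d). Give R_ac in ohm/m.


delta = sqrt(1.68e-8 / (pi * 9.4412e+09 * 4*pi*1e-7)) = 6.713688e-07 m
R_ac = 1.68e-8 / (6.713688e-07 * pi * 1.5062e-03) = 5.288 ohm/m

5.288 ohm/m


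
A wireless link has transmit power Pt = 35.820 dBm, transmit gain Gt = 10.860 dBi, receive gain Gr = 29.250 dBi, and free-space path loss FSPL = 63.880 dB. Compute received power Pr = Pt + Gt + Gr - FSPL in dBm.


Pr = 35.820 + 10.860 + 29.250 - 63.880 = 12.05 dBm

12.05 dBm


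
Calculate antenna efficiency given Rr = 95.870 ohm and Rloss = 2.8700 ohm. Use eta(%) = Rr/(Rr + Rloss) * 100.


eta = 95.870 / (95.870 + 2.8700) * 100 = 97.09%

97.09%


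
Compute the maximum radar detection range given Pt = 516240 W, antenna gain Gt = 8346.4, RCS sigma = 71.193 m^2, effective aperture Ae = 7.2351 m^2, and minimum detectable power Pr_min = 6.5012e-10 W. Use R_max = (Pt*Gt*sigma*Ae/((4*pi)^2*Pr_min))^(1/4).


R^4 = 516240*8346.4*71.193*7.2351 / ((4*pi)^2 * 6.5012e-10) = 2.161819e+19
R_max = 2.161819e+19^0.25 = 68188 m

68188 m


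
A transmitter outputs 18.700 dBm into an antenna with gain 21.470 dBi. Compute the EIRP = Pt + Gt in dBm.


EIRP = Pt + Gt = 18.700 + 21.470 = 40.17 dBm

40.17 dBm


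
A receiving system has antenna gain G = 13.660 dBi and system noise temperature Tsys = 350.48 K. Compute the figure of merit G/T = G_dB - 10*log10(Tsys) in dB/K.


G/T = 13.660 - 10*log10(350.48) = 13.660 - 25.44663 = -11.79 dB/K

-11.79 dB/K


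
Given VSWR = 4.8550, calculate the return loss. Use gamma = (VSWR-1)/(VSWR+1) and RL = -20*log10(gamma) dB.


gamma = (4.8550 - 1) / (4.8550 + 1) = 0.6584116
RL = -20 * log10(0.6584116) = 3.630 dB

3.630 dB


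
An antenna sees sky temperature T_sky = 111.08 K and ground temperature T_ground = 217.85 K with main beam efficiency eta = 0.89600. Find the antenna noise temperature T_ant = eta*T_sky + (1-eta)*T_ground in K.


T_ant = 0.89600 * 111.08 + (1 - 0.89600) * 217.85 = 122.2 K

122.2 K


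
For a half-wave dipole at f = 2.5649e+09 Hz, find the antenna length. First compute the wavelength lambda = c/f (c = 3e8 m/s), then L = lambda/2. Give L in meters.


lambda = c / f = 3.0000e+08 / 2.5649e+09 = 0.1169636 m
L = lambda / 2 = 0.1169636 / 2 = 0.05848 m

0.05848 m


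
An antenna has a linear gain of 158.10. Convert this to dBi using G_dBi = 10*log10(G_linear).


G_dBi = 10 * log10(158.10) = 21.99 dBi

21.99 dBi


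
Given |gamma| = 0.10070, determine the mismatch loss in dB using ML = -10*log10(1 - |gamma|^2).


ML = -10 * log10(1 - 0.10070^2) = -10 * log10(0.98985951) = 0.04426 dB

0.04426 dB


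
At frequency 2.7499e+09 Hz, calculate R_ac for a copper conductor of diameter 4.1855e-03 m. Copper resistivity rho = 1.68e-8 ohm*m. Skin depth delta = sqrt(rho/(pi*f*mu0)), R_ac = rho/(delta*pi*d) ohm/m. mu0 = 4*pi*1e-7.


delta = sqrt(1.68e-8 / (pi * 2.7499e+09 * 4*pi*1e-7)) = 1.243988e-06 m
R_ac = 1.68e-8 / (1.243988e-06 * pi * 4.1855e-03) = 1.027 ohm/m

1.027 ohm/m


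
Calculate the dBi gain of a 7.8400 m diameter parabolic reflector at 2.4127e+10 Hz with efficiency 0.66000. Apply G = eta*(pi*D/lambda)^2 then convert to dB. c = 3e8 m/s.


lambda = c / f = 3.0000e+08 / 2.4127e+10 = 0.01243420 m
G_linear = 0.66000 * (pi * 7.8400 / 0.01243420)^2 = 2.589644e+06
G_dBi = 10 * log10(2.589644e+06) = 64.13 dBi

64.13 dBi


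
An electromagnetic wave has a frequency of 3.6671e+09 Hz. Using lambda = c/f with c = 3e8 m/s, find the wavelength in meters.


lambda = c / f = 3.0000e+08 / 3.6671e+09 = 0.08181 m

0.08181 m


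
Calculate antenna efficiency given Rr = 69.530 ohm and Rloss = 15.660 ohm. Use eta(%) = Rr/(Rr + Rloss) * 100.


eta = 69.530 / (69.530 + 15.660) * 100 = 81.62%

81.62%


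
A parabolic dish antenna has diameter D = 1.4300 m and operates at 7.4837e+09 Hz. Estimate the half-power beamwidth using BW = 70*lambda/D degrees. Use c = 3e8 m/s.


lambda = c / f = 3.0000e+08 / 7.4837e+09 = 0.04008712 m
BW = 70 * 0.04008712 / 1.4300 = 1.962 deg

1.962 deg


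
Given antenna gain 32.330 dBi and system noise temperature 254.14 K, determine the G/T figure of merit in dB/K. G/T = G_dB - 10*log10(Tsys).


G/T = 32.330 - 10*log10(254.14) = 32.330 - 24.05073 = 8.279 dB/K

8.279 dB/K


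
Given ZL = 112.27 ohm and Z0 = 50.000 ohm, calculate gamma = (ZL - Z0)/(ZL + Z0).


gamma = (112.27 - 50.000) / (112.27 + 50.000) = 0.3837

0.3837


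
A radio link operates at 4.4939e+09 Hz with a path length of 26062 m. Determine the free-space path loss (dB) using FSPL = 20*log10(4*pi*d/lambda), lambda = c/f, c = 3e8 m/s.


lambda = c / f = 3.0000e+08 / 4.4939e+09 = 0.06675716 m
FSPL = 20 * log10(4*pi*26062/0.06675716) = 133.8 dB

133.8 dB


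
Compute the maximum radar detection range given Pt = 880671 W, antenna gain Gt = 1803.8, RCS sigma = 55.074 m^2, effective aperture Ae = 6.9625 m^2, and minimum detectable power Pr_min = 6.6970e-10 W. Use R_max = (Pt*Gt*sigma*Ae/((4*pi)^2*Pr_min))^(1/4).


R^4 = 880671*1803.8*55.074*6.9625 / ((4*pi)^2 * 6.6970e-10) = 5.759886e+18
R_max = 5.759886e+18^0.25 = 48990 m

48990 m
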